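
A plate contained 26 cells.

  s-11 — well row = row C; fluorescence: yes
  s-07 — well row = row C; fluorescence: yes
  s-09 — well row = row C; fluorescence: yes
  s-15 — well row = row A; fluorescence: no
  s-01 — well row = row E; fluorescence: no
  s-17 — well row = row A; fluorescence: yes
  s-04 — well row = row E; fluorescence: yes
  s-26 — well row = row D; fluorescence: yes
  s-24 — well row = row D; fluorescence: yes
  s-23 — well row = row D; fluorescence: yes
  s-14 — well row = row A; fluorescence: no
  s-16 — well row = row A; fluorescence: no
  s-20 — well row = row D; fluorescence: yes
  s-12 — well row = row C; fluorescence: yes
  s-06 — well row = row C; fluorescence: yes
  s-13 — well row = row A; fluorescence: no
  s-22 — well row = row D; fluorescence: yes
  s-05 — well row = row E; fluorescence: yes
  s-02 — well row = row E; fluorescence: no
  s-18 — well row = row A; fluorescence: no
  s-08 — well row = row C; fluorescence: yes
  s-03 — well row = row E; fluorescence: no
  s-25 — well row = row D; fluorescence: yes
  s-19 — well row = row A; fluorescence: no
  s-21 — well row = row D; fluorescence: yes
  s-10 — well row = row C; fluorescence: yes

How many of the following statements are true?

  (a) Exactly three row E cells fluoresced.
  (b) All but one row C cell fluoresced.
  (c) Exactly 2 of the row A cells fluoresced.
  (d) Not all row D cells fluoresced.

(a) row E: |A| = 5, |A ∩ B| = 2; needs |A ∩ B| = 3 — false.
(b) row C: |A| = 7, |A ∩ B| = 7; needs |A ∖ B| = 1 — false.
(c) row A: |A| = 7, |A ∩ B| = 1; needs |A ∩ B| = 2 — false.
(d) row D: |A| = 7, |A ∩ B| = 7; needs A ⊄ B (|A ∖ B| ≥ 1) — false.

0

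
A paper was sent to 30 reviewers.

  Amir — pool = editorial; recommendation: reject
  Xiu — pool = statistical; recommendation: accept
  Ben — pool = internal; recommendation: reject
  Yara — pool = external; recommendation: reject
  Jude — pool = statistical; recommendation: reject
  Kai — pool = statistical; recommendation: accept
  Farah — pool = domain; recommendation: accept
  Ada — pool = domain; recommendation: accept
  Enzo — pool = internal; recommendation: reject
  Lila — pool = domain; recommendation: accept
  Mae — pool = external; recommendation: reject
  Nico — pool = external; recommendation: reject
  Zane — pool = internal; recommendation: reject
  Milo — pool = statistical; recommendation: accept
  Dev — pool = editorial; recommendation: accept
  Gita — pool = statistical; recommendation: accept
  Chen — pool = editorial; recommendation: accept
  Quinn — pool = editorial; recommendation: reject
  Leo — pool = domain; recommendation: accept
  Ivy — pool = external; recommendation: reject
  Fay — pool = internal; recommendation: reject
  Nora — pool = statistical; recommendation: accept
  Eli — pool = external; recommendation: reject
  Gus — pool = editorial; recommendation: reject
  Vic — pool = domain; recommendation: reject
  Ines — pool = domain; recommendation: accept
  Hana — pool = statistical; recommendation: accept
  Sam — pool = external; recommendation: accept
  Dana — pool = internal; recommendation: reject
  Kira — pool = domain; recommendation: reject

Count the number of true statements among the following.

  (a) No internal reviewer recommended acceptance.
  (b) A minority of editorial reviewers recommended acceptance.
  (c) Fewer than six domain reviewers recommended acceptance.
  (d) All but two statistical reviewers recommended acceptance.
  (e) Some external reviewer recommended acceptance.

4

(a) internal: |A| = 5, |A ∩ B| = 0; needs A ∩ B = ∅ (|A ∩ B| = 0) — true.
(b) editorial: |A| = 5, |A ∩ B| = 2; needs |A ∩ B| < |A ∖ B| — true.
(c) domain: |A| = 7, |A ∩ B| = 5; needs |A ∩ B| < 6 — true.
(d) statistical: |A| = 7, |A ∩ B| = 6; needs |A ∖ B| = 2 — false.
(e) external: |A| = 6, |A ∩ B| = 1; needs A ∩ B ≠ ∅ (|A ∩ B| ≥ 1) — true.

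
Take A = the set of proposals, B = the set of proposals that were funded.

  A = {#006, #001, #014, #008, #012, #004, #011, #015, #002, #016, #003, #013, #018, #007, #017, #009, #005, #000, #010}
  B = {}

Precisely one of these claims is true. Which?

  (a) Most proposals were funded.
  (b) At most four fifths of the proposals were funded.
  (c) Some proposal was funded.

(b)

|A| = 19, |A ∩ B| = 0, |A ∖ B| = 19.
(a) requires |A ∩ B| > |A ∖ B|: false.
(b) requires |A ∩ B| / |A| ≤ 4/5: true.
(c) requires A ∩ B ≠ ∅ (|A ∩ B| ≥ 1): false.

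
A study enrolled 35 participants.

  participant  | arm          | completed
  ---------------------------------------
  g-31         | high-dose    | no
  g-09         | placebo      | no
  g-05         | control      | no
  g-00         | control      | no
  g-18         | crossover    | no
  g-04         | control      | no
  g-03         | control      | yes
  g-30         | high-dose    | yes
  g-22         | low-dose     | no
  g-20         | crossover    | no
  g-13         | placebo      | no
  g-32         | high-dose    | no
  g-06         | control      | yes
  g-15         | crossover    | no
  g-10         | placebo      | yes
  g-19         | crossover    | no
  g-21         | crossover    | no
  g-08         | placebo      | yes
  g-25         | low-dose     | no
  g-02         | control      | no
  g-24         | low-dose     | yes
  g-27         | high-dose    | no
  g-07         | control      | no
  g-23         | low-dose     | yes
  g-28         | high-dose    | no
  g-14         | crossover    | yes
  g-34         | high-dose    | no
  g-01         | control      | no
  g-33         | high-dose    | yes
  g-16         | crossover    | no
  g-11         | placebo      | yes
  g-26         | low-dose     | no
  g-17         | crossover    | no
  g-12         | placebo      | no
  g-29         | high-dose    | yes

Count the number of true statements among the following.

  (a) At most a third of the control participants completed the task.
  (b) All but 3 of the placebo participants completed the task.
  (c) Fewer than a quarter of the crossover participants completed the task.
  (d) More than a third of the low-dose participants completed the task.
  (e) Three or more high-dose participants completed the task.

5

(a) control: |A| = 8, |A ∩ B| = 2; needs |A ∩ B| / |A| ≤ 1/3 — true.
(b) placebo: |A| = 6, |A ∩ B| = 3; needs |A ∖ B| = 3 — true.
(c) crossover: |A| = 8, |A ∩ B| = 1; needs |A ∩ B| / |A| < 1/4 — true.
(d) low-dose: |A| = 5, |A ∩ B| = 2; needs |A ∩ B| / |A| > 1/3 — true.
(e) high-dose: |A| = 8, |A ∩ B| = 3; needs |A ∩ B| ≥ 3 — true.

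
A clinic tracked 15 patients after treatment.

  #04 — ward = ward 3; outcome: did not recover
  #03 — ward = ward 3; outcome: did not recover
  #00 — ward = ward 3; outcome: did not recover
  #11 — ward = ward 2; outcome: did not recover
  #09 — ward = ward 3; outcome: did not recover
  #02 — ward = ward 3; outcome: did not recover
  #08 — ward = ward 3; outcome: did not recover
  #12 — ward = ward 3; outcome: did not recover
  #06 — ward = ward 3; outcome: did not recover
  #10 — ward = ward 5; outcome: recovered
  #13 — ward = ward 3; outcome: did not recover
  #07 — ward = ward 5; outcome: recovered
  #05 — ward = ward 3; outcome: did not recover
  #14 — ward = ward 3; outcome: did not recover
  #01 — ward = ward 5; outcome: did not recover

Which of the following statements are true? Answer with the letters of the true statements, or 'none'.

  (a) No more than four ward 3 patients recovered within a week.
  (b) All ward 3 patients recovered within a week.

|A| = 11, |A ∩ B| = 0, |A ∖ B| = 11.
(a) |A ∩ B| ≤ 4: holds.
(b) A ⊆ B, i.e. every element of A is in B (|A ∖ B| = 0): fails.

(a)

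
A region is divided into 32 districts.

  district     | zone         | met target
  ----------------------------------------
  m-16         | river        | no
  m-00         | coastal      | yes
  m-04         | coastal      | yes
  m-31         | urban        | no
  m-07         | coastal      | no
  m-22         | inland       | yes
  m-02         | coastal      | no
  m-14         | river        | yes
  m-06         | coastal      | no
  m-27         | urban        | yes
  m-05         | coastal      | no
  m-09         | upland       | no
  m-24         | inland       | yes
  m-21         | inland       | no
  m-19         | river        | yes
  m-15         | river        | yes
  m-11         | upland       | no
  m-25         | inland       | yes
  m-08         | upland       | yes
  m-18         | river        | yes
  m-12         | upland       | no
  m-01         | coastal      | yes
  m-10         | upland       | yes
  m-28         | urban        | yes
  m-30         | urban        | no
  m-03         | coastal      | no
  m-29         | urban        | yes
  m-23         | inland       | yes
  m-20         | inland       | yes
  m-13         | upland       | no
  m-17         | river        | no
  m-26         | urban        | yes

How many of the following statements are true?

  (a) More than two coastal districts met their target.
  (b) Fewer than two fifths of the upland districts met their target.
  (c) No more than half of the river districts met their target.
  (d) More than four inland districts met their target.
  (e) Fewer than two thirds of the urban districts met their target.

3

(a) coastal: |A| = 8, |A ∩ B| = 3; needs |A ∩ B| > 2 — true.
(b) upland: |A| = 6, |A ∩ B| = 2; needs |A ∩ B| / |A| < 2/5 — true.
(c) river: |A| = 6, |A ∩ B| = 4; needs |A ∩ B| ≤ |A ∖ B| — false.
(d) inland: |A| = 6, |A ∩ B| = 5; needs |A ∩ B| > 4 — true.
(e) urban: |A| = 6, |A ∩ B| = 4; needs |A ∩ B| / |A| < 2/3 — false.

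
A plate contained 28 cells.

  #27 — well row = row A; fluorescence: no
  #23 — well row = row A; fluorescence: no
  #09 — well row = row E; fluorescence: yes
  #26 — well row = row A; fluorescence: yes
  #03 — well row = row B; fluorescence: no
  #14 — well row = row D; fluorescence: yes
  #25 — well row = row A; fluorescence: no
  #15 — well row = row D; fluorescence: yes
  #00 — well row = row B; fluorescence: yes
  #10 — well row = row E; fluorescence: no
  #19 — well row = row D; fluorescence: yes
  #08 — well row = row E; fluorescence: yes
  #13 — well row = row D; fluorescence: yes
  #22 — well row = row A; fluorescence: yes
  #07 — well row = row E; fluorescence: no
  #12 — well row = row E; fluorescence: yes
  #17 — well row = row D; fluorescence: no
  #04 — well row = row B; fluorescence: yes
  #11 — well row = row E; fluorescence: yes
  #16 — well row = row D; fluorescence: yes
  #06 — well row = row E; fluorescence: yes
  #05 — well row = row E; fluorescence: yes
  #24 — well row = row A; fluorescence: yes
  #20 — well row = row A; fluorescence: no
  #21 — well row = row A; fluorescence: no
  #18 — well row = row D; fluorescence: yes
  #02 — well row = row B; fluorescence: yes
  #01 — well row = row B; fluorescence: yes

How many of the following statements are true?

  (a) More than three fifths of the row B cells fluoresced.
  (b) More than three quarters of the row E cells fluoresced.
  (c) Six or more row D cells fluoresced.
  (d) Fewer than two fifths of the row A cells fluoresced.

(a) row B: |A| = 5, |A ∩ B| = 4; needs |A ∩ B| / |A| > 3/5 — true.
(b) row E: |A| = 8, |A ∩ B| = 6; needs |A ∩ B| / |A| > 3/4 — false.
(c) row D: |A| = 7, |A ∩ B| = 6; needs |A ∩ B| ≥ 6 — true.
(d) row A: |A| = 8, |A ∩ B| = 3; needs |A ∩ B| / |A| < 2/5 — true.

3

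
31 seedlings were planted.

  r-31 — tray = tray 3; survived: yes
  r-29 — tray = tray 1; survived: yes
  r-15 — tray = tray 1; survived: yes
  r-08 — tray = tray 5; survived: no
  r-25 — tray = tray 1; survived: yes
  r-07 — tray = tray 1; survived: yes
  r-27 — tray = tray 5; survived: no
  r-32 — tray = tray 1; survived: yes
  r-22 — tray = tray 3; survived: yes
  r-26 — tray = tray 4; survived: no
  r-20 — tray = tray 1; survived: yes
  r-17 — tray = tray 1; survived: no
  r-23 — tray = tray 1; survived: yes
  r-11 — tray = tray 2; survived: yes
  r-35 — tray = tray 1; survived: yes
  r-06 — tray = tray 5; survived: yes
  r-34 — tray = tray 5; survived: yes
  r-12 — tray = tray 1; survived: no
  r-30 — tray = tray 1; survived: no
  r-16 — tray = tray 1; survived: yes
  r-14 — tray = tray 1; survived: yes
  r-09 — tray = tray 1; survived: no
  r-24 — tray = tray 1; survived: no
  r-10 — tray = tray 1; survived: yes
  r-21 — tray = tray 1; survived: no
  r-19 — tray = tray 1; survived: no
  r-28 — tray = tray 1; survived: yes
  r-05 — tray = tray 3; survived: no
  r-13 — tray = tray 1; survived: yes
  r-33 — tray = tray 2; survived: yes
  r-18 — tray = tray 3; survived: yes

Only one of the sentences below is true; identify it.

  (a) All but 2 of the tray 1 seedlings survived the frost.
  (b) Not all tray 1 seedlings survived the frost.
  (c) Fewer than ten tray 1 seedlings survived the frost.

(b)

|A| = 20, |A ∩ B| = 13, |A ∖ B| = 7.
(a) requires |A ∖ B| = 2: false.
(b) requires A ⊄ B (|A ∖ B| ≥ 1): true.
(c) requires |A ∩ B| < 10: false.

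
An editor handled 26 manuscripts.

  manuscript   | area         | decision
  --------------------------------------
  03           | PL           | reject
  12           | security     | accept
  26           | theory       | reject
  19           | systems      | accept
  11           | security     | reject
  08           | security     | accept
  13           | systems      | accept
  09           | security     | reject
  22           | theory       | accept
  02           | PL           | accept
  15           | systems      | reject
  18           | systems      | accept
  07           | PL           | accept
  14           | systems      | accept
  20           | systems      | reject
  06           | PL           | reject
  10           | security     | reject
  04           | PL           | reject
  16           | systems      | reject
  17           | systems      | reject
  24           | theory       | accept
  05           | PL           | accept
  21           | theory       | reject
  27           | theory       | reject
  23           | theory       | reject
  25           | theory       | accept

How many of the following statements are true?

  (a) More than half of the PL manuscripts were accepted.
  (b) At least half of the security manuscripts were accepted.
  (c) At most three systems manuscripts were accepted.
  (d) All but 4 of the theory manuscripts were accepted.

1

(a) PL: |A| = 6, |A ∩ B| = 3; needs |A ∩ B| > |A ∖ B| — false.
(b) security: |A| = 5, |A ∩ B| = 2; needs |A ∩ B| ≥ |A ∖ B| — false.
(c) systems: |A| = 8, |A ∩ B| = 4; needs |A ∩ B| ≤ 3 — false.
(d) theory: |A| = 7, |A ∩ B| = 3; needs |A ∖ B| = 4 — true.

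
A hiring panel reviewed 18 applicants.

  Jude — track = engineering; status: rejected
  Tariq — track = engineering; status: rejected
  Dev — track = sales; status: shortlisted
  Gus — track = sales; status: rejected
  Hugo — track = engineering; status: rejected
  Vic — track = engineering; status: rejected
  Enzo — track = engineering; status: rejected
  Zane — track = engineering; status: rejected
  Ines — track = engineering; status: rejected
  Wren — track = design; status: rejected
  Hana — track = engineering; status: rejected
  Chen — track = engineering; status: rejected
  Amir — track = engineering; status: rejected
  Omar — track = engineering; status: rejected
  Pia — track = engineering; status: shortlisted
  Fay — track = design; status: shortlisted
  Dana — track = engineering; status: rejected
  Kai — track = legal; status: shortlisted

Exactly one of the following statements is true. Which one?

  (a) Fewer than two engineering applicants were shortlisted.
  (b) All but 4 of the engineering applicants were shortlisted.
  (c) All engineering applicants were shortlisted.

(a)

|A| = 13, |A ∩ B| = 1, |A ∖ B| = 12.
(a) requires |A ∩ B| < 2: true.
(b) requires |A ∖ B| = 4: false.
(c) requires A ⊆ B, i.e. every element of A is in B (|A ∖ B| = 0): false.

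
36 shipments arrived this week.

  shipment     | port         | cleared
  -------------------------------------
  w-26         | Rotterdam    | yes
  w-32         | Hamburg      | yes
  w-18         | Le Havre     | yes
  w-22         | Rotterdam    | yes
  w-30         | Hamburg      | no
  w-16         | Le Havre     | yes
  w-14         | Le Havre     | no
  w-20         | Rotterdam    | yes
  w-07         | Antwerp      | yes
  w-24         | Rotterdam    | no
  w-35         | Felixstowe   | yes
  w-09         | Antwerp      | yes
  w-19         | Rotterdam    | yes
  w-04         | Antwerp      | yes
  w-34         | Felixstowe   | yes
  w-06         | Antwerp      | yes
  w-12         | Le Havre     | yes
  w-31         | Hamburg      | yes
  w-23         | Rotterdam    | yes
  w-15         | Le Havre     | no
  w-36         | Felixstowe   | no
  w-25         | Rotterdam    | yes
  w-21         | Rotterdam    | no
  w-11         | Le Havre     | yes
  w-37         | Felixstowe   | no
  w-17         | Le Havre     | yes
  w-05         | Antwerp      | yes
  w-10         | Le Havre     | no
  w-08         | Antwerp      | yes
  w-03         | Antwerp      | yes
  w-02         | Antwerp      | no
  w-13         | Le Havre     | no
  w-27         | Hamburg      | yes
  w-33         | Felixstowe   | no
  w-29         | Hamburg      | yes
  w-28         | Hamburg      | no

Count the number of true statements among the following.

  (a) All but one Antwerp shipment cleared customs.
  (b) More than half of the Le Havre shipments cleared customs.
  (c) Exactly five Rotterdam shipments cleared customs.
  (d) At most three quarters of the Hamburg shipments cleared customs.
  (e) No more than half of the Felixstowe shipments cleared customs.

(a) Antwerp: |A| = 8, |A ∩ B| = 7; needs |A ∖ B| = 1 — true.
(b) Le Havre: |A| = 9, |A ∩ B| = 5; needs |A ∩ B| > |A ∖ B| — true.
(c) Rotterdam: |A| = 8, |A ∩ B| = 6; needs |A ∩ B| = 5 — false.
(d) Hamburg: |A| = 6, |A ∩ B| = 4; needs |A ∩ B| / |A| ≤ 3/4 — true.
(e) Felixstowe: |A| = 5, |A ∩ B| = 2; needs |A ∩ B| ≤ |A ∖ B| — true.

4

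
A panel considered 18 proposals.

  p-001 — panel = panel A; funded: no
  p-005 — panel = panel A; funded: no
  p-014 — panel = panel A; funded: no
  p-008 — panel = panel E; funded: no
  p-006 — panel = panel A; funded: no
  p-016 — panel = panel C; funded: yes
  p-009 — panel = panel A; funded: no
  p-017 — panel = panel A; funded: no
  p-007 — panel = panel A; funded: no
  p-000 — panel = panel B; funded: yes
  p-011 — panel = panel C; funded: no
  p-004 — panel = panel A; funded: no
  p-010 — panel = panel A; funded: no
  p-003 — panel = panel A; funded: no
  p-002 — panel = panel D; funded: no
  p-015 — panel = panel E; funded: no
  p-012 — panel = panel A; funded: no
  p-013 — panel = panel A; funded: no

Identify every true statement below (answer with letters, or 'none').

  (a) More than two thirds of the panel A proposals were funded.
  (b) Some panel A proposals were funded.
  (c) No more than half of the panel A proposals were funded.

(c)

|A| = 12, |A ∩ B| = 0, |A ∖ B| = 12.
(a) |A ∩ B| / |A| > 2/3: fails.
(b) A ∩ B ≠ ∅ (|A ∩ B| ≥ 1): fails.
(c) |A ∩ B| ≤ |A ∖ B|: holds.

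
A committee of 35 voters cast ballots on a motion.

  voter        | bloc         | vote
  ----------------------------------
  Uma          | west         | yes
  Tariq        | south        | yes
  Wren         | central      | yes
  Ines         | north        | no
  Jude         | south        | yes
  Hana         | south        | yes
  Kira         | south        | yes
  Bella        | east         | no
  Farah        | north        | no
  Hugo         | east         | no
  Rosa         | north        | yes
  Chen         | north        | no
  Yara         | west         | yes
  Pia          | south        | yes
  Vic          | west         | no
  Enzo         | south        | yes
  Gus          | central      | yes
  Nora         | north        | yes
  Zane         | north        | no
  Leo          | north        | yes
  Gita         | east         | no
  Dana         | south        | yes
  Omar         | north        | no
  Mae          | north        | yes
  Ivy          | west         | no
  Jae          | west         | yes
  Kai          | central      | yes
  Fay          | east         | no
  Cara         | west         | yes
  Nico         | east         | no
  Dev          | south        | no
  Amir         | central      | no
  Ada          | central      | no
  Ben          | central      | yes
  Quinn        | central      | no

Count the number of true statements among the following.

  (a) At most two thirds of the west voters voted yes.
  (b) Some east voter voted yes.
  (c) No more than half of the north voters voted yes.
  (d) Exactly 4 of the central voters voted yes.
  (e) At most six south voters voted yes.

3

(a) west: |A| = 6, |A ∩ B| = 4; needs |A ∩ B| / |A| ≤ 2/3 — true.
(b) east: |A| = 5, |A ∩ B| = 0; needs A ∩ B ≠ ∅ (|A ∩ B| ≥ 1) — false.
(c) north: |A| = 9, |A ∩ B| = 4; needs |A ∩ B| ≤ |A ∖ B| — true.
(d) central: |A| = 7, |A ∩ B| = 4; needs |A ∩ B| = 4 — true.
(e) south: |A| = 8, |A ∩ B| = 7; needs |A ∩ B| ≤ 6 — false.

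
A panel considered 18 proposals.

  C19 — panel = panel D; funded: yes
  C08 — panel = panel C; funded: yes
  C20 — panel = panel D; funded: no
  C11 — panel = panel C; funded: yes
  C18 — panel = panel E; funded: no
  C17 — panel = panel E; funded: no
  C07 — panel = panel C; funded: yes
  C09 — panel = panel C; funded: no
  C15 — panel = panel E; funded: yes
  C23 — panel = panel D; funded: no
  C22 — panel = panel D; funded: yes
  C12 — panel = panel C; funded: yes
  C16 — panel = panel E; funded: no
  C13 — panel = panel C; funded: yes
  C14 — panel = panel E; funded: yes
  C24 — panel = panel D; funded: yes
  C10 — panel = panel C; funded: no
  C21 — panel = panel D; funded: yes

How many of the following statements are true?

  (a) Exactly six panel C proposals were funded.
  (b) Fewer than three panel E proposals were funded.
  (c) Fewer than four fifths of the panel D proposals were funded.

(a) panel C: |A| = 7, |A ∩ B| = 5; needs |A ∩ B| = 6 — false.
(b) panel E: |A| = 5, |A ∩ B| = 2; needs |A ∩ B| < 3 — true.
(c) panel D: |A| = 6, |A ∩ B| = 4; needs |A ∩ B| / |A| < 4/5 — true.

2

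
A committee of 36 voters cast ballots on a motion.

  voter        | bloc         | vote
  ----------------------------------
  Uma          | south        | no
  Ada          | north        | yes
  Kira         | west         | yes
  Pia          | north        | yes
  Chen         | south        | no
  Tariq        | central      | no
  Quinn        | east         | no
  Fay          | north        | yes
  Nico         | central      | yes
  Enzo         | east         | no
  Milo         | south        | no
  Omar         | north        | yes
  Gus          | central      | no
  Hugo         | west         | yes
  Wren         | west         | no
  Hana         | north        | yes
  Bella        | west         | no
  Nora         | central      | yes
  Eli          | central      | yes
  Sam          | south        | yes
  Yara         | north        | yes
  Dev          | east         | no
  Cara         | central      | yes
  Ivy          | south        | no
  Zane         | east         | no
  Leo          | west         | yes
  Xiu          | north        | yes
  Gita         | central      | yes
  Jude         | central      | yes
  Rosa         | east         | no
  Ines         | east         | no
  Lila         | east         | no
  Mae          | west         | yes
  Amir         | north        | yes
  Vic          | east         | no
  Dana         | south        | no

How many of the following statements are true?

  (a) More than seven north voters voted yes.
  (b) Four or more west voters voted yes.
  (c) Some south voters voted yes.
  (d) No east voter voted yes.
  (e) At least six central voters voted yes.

5

(a) north: |A| = 8, |A ∩ B| = 8; needs |A ∩ B| > 7 — true.
(b) west: |A| = 6, |A ∩ B| = 4; needs |A ∩ B| ≥ 4 — true.
(c) south: |A| = 6, |A ∩ B| = 1; needs A ∩ B ≠ ∅ (|A ∩ B| ≥ 1) — true.
(d) east: |A| = 8, |A ∩ B| = 0; needs A ∩ B = ∅ (|A ∩ B| = 0) — true.
(e) central: |A| = 8, |A ∩ B| = 6; needs |A ∩ B| ≥ 6 — true.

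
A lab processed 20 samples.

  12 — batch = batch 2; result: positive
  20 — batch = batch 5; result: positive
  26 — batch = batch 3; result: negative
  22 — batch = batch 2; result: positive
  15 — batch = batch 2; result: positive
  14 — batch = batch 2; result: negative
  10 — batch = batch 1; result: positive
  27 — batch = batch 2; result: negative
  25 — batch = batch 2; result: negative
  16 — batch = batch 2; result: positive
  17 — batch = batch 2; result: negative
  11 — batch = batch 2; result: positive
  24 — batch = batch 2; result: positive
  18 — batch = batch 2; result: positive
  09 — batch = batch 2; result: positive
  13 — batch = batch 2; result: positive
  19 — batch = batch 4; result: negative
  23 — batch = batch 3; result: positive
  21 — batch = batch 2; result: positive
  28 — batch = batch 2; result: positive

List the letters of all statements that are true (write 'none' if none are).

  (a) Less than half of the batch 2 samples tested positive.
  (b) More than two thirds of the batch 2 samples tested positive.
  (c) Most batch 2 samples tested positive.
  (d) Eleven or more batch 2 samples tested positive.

(b), (c), (d)

|A| = 15, |A ∩ B| = 11, |A ∖ B| = 4.
(a) |A ∩ B| < |A ∖ B|: fails.
(b) |A ∩ B| / |A| > 2/3: holds.
(c) |A ∩ B| > |A ∖ B|: holds.
(d) |A ∩ B| ≥ 11: holds.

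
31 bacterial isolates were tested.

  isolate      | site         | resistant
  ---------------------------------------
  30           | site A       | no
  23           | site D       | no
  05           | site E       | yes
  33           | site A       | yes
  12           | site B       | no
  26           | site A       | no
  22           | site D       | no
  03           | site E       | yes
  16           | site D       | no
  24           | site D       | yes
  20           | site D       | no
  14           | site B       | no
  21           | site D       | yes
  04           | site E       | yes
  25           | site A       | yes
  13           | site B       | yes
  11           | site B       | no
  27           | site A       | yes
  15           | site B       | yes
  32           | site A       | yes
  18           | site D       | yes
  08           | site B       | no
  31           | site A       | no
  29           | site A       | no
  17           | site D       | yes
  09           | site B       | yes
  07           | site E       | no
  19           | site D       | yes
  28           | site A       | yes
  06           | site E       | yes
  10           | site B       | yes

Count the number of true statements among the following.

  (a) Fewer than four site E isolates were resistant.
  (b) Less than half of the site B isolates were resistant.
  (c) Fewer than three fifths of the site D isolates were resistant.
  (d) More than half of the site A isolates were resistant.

2

(a) site E: |A| = 5, |A ∩ B| = 4; needs |A ∩ B| < 4 — false.
(b) site B: |A| = 8, |A ∩ B| = 4; needs |A ∩ B| < |A ∖ B| — false.
(c) site D: |A| = 9, |A ∩ B| = 5; needs |A ∩ B| / |A| < 3/5 — true.
(d) site A: |A| = 9, |A ∩ B| = 5; needs |A ∩ B| > |A ∖ B| — true.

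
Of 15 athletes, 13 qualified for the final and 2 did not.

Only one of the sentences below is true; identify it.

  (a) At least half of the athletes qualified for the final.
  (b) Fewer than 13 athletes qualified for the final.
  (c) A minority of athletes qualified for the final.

(a)

|A| = 15, |A ∩ B| = 13, |A ∖ B| = 2.
(a) requires |A ∩ B| ≥ |A ∖ B|: true.
(b) requires |A ∩ B| < 13: false.
(c) requires |A ∩ B| < |A ∖ B|: false.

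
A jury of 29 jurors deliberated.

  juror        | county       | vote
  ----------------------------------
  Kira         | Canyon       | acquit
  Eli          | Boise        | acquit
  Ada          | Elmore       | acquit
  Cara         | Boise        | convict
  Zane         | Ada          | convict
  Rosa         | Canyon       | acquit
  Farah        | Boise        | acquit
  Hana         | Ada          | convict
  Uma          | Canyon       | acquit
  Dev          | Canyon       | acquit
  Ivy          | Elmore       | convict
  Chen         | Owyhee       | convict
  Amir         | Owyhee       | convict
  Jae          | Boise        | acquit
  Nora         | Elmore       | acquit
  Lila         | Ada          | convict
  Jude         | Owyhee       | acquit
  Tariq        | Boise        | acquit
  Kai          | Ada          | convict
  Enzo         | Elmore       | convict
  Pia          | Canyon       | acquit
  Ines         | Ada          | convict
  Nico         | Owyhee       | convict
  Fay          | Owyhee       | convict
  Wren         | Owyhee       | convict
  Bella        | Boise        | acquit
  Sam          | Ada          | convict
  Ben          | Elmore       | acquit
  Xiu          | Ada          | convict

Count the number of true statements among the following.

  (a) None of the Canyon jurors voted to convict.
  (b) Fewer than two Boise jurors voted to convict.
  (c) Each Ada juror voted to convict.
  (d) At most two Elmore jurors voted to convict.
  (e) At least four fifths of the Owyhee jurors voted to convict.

(a) Canyon: |A| = 5, |A ∩ B| = 0; needs A ∩ B = ∅ (|A ∩ B| = 0) — true.
(b) Boise: |A| = 6, |A ∩ B| = 1; needs |A ∩ B| < 2 — true.
(c) Ada: |A| = 7, |A ∩ B| = 7; needs A ⊆ B, i.e. every element of A is in B (|A ∖ B| = 0) — true.
(d) Elmore: |A| = 5, |A ∩ B| = 2; needs |A ∩ B| ≤ 2 — true.
(e) Owyhee: |A| = 6, |A ∩ B| = 5; needs |A ∩ B| / |A| ≥ 4/5 — true.

5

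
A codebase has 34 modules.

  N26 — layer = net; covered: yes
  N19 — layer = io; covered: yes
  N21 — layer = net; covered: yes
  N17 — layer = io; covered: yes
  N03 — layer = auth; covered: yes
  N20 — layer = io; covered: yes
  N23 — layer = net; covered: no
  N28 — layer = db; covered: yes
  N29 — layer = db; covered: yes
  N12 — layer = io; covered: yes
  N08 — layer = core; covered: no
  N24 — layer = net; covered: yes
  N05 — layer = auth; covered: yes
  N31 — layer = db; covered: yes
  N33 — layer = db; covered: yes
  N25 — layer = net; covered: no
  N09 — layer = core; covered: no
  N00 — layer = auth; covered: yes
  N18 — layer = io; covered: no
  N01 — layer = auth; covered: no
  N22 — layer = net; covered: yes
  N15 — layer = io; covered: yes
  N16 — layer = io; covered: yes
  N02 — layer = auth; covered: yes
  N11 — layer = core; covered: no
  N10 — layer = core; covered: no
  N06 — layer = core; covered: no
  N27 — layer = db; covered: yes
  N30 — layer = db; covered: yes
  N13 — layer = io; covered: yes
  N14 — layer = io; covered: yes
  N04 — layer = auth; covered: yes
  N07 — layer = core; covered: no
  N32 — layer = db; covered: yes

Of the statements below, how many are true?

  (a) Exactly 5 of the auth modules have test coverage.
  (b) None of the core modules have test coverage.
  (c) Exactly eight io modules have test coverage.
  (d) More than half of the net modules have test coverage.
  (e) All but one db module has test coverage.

4

(a) auth: |A| = 6, |A ∩ B| = 5; needs |A ∩ B| = 5 — true.
(b) core: |A| = 6, |A ∩ B| = 0; needs A ∩ B = ∅ (|A ∩ B| = 0) — true.
(c) io: |A| = 9, |A ∩ B| = 8; needs |A ∩ B| = 8 — true.
(d) net: |A| = 6, |A ∩ B| = 4; needs |A ∩ B| > |A ∖ B| — true.
(e) db: |A| = 7, |A ∩ B| = 7; needs |A ∖ B| = 1 — false.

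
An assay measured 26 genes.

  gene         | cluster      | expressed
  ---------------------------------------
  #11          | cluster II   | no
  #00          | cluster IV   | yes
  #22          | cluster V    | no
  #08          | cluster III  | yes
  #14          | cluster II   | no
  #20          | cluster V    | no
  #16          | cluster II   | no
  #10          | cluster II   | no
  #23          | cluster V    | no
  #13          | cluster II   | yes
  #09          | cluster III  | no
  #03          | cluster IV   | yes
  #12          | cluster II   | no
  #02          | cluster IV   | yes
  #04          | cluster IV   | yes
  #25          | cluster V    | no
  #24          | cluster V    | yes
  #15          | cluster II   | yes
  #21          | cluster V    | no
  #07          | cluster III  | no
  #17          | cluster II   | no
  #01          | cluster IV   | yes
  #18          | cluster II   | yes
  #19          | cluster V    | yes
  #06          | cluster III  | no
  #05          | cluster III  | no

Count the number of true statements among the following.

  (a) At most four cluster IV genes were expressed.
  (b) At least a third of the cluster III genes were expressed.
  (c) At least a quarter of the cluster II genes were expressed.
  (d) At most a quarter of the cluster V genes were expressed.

(a) cluster IV: |A| = 5, |A ∩ B| = 5; needs |A ∩ B| ≤ 4 — false.
(b) cluster III: |A| = 5, |A ∩ B| = 1; needs |A ∩ B| / |A| ≥ 1/3 — false.
(c) cluster II: |A| = 9, |A ∩ B| = 3; needs |A ∩ B| / |A| ≥ 1/4 — true.
(d) cluster V: |A| = 7, |A ∩ B| = 2; needs |A ∩ B| / |A| ≤ 1/4 — false.

1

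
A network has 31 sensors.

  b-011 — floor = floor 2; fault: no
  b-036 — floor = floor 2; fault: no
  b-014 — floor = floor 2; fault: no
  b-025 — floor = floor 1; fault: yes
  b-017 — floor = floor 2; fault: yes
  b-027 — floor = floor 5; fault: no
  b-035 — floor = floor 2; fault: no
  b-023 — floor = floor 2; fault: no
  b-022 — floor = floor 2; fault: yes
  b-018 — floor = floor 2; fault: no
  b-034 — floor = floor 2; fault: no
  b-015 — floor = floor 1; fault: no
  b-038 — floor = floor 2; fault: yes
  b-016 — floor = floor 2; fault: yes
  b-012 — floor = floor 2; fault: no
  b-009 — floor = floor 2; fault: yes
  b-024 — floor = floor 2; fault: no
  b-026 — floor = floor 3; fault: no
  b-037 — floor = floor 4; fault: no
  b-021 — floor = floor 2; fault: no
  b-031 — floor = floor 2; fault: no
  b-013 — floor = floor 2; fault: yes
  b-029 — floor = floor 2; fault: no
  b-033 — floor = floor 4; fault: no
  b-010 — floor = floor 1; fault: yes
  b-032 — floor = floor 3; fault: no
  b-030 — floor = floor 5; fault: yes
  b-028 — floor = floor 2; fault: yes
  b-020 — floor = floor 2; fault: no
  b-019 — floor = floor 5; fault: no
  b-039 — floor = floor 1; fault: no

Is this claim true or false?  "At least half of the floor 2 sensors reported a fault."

False

'At least half of the floor 2 sensors reported a fault' holds iff |A ∩ B| ≥ |A ∖ B|.
|A| = 20, |A ∩ B| = 7, |A ∖ B| = 13.
7 < 13, so the statement is false.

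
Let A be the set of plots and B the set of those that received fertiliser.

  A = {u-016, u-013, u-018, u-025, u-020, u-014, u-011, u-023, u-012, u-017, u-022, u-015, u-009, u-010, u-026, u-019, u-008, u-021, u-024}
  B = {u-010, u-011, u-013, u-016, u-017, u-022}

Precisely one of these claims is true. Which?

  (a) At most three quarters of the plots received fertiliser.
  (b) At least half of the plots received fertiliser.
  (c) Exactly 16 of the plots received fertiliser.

|A| = 19, |A ∩ B| = 6, |A ∖ B| = 13.
(a) requires |A ∩ B| / |A| ≤ 3/4: true.
(b) requires |A ∩ B| ≥ |A ∖ B|: false.
(c) requires |A ∩ B| = 16: false.

(a)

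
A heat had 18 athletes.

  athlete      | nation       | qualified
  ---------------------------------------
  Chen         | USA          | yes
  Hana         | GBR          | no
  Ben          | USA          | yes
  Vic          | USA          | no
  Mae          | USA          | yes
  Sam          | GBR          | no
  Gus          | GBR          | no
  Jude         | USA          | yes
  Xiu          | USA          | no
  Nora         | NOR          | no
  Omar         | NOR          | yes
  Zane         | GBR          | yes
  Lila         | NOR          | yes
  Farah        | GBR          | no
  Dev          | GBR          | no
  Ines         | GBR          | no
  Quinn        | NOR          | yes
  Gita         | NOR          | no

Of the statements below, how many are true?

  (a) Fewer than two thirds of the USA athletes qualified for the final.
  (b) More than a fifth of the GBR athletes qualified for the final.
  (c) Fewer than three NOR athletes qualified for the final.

(a) USA: |A| = 6, |A ∩ B| = 4; needs |A ∩ B| / |A| < 2/3 — false.
(b) GBR: |A| = 7, |A ∩ B| = 1; needs |A ∩ B| / |A| > 1/5 — false.
(c) NOR: |A| = 5, |A ∩ B| = 3; needs |A ∩ B| < 3 — false.

0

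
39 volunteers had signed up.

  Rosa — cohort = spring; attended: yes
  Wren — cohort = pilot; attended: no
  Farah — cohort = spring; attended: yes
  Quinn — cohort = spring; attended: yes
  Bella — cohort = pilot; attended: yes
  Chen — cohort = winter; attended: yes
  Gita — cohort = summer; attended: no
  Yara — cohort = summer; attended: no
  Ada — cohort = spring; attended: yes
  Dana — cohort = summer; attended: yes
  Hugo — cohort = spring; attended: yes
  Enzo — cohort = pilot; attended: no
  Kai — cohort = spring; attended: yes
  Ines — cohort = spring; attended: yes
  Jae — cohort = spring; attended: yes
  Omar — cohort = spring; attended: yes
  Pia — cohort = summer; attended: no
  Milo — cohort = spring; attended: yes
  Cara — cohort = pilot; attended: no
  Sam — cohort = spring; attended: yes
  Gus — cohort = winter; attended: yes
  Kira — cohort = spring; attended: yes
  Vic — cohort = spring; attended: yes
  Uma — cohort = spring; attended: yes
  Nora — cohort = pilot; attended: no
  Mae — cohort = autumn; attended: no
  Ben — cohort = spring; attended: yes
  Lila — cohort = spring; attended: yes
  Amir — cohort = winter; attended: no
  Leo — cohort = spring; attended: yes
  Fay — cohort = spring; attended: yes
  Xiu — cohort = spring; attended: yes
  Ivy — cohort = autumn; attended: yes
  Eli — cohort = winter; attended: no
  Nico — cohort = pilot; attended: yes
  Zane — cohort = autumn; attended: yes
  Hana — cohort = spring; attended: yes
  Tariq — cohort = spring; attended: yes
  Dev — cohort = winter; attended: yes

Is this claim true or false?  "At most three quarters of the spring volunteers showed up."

False

The determiner here denotes the relation: |A ∩ B| / |A| ≤ 3/4.
|A| = 21, |A ∩ B| = 21, |A ∖ B| = 0.
|A ∩ B|/|A| = 21/21, so the statement is false.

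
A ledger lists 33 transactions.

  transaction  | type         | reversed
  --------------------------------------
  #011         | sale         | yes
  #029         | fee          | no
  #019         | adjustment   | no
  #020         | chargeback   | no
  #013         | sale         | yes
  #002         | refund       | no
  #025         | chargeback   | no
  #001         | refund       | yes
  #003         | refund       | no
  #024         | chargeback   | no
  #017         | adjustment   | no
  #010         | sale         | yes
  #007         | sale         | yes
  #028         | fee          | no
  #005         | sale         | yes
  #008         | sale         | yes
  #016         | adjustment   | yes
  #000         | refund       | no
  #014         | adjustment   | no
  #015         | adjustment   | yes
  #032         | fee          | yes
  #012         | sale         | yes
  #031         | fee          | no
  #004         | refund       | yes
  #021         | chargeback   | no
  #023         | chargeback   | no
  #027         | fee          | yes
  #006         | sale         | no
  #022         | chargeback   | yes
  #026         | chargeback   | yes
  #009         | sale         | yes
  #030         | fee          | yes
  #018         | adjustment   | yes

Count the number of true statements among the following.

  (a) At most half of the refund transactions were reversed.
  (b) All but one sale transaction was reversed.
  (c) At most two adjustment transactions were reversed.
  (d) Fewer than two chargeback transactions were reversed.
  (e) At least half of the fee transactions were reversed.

(a) refund: |A| = 5, |A ∩ B| = 2; needs |A ∩ B| ≤ |A ∖ B| — true.
(b) sale: |A| = 9, |A ∩ B| = 8; needs |A ∖ B| = 1 — true.
(c) adjustment: |A| = 6, |A ∩ B| = 3; needs |A ∩ B| ≤ 2 — false.
(d) chargeback: |A| = 7, |A ∩ B| = 2; needs |A ∩ B| < 2 — false.
(e) fee: |A| = 6, |A ∩ B| = 3; needs |A ∩ B| ≥ |A ∖ B| — true.

3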